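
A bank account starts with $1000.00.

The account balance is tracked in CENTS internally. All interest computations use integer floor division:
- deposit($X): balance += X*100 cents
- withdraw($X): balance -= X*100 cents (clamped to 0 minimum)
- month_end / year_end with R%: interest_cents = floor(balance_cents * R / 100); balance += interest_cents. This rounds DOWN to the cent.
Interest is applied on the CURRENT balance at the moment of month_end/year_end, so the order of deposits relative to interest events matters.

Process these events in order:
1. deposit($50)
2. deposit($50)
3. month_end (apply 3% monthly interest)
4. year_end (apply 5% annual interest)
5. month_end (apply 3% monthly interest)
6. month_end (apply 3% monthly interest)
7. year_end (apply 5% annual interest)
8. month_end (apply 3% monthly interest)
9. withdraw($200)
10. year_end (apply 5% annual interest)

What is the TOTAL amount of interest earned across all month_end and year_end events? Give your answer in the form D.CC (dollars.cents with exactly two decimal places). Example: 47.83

After 1 (deposit($50)): balance=$1050.00 total_interest=$0.00
After 2 (deposit($50)): balance=$1100.00 total_interest=$0.00
After 3 (month_end (apply 3% monthly interest)): balance=$1133.00 total_interest=$33.00
After 4 (year_end (apply 5% annual interest)): balance=$1189.65 total_interest=$89.65
After 5 (month_end (apply 3% monthly interest)): balance=$1225.33 total_interest=$125.33
After 6 (month_end (apply 3% monthly interest)): balance=$1262.08 total_interest=$162.08
After 7 (year_end (apply 5% annual interest)): balance=$1325.18 total_interest=$225.18
After 8 (month_end (apply 3% monthly interest)): balance=$1364.93 total_interest=$264.93
After 9 (withdraw($200)): balance=$1164.93 total_interest=$264.93
After 10 (year_end (apply 5% annual interest)): balance=$1223.17 total_interest=$323.17

Answer: 323.17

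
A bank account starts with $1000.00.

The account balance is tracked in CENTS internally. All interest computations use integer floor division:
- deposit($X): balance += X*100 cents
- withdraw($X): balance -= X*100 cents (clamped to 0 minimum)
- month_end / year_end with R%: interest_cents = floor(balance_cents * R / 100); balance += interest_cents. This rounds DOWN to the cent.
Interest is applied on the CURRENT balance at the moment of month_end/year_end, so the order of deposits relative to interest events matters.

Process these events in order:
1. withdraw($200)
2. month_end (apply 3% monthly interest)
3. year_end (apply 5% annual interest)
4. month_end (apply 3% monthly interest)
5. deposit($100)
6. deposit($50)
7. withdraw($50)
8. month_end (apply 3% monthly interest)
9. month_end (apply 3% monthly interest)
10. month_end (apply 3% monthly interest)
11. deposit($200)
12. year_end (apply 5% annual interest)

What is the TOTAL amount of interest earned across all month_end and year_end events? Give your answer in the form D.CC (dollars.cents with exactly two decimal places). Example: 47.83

Answer: 247.19

Derivation:
After 1 (withdraw($200)): balance=$800.00 total_interest=$0.00
After 2 (month_end (apply 3% monthly interest)): balance=$824.00 total_interest=$24.00
After 3 (year_end (apply 5% annual interest)): balance=$865.20 total_interest=$65.20
After 4 (month_end (apply 3% monthly interest)): balance=$891.15 total_interest=$91.15
After 5 (deposit($100)): balance=$991.15 total_interest=$91.15
After 6 (deposit($50)): balance=$1041.15 total_interest=$91.15
After 7 (withdraw($50)): balance=$991.15 total_interest=$91.15
After 8 (month_end (apply 3% monthly interest)): balance=$1020.88 total_interest=$120.88
After 9 (month_end (apply 3% monthly interest)): balance=$1051.50 total_interest=$151.50
After 10 (month_end (apply 3% monthly interest)): balance=$1083.04 total_interest=$183.04
After 11 (deposit($200)): balance=$1283.04 total_interest=$183.04
After 12 (year_end (apply 5% annual interest)): balance=$1347.19 total_interest=$247.19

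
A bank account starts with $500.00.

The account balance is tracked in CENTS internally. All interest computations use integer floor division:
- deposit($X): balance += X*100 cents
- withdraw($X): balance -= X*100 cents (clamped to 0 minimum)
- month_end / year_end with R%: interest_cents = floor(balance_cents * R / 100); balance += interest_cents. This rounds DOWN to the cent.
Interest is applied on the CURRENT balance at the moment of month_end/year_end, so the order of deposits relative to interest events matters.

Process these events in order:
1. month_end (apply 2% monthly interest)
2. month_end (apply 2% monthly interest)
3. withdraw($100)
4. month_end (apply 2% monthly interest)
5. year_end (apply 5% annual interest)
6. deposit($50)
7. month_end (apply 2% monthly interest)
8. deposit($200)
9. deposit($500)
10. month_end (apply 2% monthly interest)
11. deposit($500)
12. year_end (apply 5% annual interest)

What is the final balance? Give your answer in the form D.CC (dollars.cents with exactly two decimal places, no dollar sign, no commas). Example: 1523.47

After 1 (month_end (apply 2% monthly interest)): balance=$510.00 total_interest=$10.00
After 2 (month_end (apply 2% monthly interest)): balance=$520.20 total_interest=$20.20
After 3 (withdraw($100)): balance=$420.20 total_interest=$20.20
After 4 (month_end (apply 2% monthly interest)): balance=$428.60 total_interest=$28.60
After 5 (year_end (apply 5% annual interest)): balance=$450.03 total_interest=$50.03
After 6 (deposit($50)): balance=$500.03 total_interest=$50.03
After 7 (month_end (apply 2% monthly interest)): balance=$510.03 total_interest=$60.03
After 8 (deposit($200)): balance=$710.03 total_interest=$60.03
After 9 (deposit($500)): balance=$1210.03 total_interest=$60.03
After 10 (month_end (apply 2% monthly interest)): balance=$1234.23 total_interest=$84.23
After 11 (deposit($500)): balance=$1734.23 total_interest=$84.23
After 12 (year_end (apply 5% annual interest)): balance=$1820.94 total_interest=$170.94

Answer: 1820.94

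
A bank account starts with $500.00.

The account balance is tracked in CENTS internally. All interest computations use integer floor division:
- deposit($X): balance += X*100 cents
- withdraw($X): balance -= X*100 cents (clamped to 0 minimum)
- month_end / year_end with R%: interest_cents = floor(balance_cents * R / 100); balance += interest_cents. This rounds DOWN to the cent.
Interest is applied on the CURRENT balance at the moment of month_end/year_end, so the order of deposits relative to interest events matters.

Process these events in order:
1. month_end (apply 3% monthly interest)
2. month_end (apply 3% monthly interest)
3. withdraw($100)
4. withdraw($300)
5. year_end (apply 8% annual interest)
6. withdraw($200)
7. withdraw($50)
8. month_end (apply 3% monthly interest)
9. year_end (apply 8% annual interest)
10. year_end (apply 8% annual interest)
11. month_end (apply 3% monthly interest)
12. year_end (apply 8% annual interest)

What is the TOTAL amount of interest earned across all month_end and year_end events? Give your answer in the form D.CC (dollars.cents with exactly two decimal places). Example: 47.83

Answer: 40.88

Derivation:
After 1 (month_end (apply 3% monthly interest)): balance=$515.00 total_interest=$15.00
After 2 (month_end (apply 3% monthly interest)): balance=$530.45 total_interest=$30.45
After 3 (withdraw($100)): balance=$430.45 total_interest=$30.45
After 4 (withdraw($300)): balance=$130.45 total_interest=$30.45
After 5 (year_end (apply 8% annual interest)): balance=$140.88 total_interest=$40.88
After 6 (withdraw($200)): balance=$0.00 total_interest=$40.88
After 7 (withdraw($50)): balance=$0.00 total_interest=$40.88
After 8 (month_end (apply 3% monthly interest)): balance=$0.00 total_interest=$40.88
After 9 (year_end (apply 8% annual interest)): balance=$0.00 total_interest=$40.88
After 10 (year_end (apply 8% annual interest)): balance=$0.00 total_interest=$40.88
After 11 (month_end (apply 3% monthly interest)): balance=$0.00 total_interest=$40.88
After 12 (year_end (apply 8% annual interest)): balance=$0.00 total_interest=$40.88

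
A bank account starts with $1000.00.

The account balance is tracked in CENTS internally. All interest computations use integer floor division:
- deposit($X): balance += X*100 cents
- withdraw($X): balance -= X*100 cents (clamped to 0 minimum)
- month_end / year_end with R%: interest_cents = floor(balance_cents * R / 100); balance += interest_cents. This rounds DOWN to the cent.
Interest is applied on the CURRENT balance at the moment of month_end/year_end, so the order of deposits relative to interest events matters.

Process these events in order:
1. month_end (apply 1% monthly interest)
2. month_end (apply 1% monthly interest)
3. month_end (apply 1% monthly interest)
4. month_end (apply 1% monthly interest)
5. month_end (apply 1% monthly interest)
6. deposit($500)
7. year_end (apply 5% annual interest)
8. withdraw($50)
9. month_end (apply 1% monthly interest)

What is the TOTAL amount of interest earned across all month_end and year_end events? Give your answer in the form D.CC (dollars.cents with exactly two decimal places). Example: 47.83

Answer: 144.33

Derivation:
After 1 (month_end (apply 1% monthly interest)): balance=$1010.00 total_interest=$10.00
After 2 (month_end (apply 1% monthly interest)): balance=$1020.10 total_interest=$20.10
After 3 (month_end (apply 1% monthly interest)): balance=$1030.30 total_interest=$30.30
After 4 (month_end (apply 1% monthly interest)): balance=$1040.60 total_interest=$40.60
After 5 (month_end (apply 1% monthly interest)): balance=$1051.00 total_interest=$51.00
After 6 (deposit($500)): balance=$1551.00 total_interest=$51.00
After 7 (year_end (apply 5% annual interest)): balance=$1628.55 total_interest=$128.55
After 8 (withdraw($50)): balance=$1578.55 total_interest=$128.55
After 9 (month_end (apply 1% monthly interest)): balance=$1594.33 total_interest=$144.33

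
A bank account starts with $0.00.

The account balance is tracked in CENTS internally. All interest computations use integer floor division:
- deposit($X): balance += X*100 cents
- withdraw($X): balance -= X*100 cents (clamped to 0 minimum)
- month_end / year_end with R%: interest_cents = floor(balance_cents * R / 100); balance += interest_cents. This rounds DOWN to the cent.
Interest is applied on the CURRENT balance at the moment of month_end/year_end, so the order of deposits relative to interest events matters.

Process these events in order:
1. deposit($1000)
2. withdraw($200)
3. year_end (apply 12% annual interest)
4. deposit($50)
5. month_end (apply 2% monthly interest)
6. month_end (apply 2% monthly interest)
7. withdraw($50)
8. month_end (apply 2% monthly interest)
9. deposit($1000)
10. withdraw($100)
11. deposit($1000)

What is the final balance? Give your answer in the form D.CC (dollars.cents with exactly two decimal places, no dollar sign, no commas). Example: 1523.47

Answer: 2852.89

Derivation:
After 1 (deposit($1000)): balance=$1000.00 total_interest=$0.00
After 2 (withdraw($200)): balance=$800.00 total_interest=$0.00
After 3 (year_end (apply 12% annual interest)): balance=$896.00 total_interest=$96.00
After 4 (deposit($50)): balance=$946.00 total_interest=$96.00
After 5 (month_end (apply 2% monthly interest)): balance=$964.92 total_interest=$114.92
After 6 (month_end (apply 2% monthly interest)): balance=$984.21 total_interest=$134.21
After 7 (withdraw($50)): balance=$934.21 total_interest=$134.21
After 8 (month_end (apply 2% monthly interest)): balance=$952.89 total_interest=$152.89
After 9 (deposit($1000)): balance=$1952.89 total_interest=$152.89
After 10 (withdraw($100)): balance=$1852.89 total_interest=$152.89
After 11 (deposit($1000)): balance=$2852.89 total_interest=$152.89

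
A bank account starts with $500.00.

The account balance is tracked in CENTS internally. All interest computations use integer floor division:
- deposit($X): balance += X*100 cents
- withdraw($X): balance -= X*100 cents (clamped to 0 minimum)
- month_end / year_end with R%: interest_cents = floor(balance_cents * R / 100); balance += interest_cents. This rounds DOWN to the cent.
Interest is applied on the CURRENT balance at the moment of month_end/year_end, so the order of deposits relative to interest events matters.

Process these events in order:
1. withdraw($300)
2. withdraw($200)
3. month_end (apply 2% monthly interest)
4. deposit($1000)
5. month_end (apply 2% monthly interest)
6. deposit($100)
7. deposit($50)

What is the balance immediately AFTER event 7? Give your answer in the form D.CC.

After 1 (withdraw($300)): balance=$200.00 total_interest=$0.00
After 2 (withdraw($200)): balance=$0.00 total_interest=$0.00
After 3 (month_end (apply 2% monthly interest)): balance=$0.00 total_interest=$0.00
After 4 (deposit($1000)): balance=$1000.00 total_interest=$0.00
After 5 (month_end (apply 2% monthly interest)): balance=$1020.00 total_interest=$20.00
After 6 (deposit($100)): balance=$1120.00 total_interest=$20.00
After 7 (deposit($50)): balance=$1170.00 total_interest=$20.00

Answer: 1170.00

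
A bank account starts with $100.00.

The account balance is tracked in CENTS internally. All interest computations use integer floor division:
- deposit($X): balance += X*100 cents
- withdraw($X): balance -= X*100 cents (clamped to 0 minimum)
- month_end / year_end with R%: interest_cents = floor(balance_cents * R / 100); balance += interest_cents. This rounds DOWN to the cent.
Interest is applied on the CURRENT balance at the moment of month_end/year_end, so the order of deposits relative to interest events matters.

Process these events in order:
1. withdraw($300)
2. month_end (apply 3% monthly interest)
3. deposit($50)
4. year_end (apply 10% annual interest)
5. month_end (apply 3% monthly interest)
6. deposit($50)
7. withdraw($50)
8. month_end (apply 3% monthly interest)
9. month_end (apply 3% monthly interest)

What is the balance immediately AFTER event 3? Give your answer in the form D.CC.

After 1 (withdraw($300)): balance=$0.00 total_interest=$0.00
After 2 (month_end (apply 3% monthly interest)): balance=$0.00 total_interest=$0.00
After 3 (deposit($50)): balance=$50.00 total_interest=$0.00

Answer: 50.00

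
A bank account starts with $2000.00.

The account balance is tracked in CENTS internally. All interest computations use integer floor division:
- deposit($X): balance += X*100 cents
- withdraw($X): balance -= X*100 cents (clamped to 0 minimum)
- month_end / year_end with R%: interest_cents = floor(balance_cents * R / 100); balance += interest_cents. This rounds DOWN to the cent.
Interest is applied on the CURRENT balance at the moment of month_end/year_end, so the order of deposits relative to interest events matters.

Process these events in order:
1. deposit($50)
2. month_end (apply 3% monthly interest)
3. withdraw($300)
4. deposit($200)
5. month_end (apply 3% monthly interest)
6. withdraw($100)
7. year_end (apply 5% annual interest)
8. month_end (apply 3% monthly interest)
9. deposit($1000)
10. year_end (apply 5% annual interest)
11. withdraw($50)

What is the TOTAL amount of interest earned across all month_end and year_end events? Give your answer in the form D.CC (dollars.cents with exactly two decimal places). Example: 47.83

After 1 (deposit($50)): balance=$2050.00 total_interest=$0.00
After 2 (month_end (apply 3% monthly interest)): balance=$2111.50 total_interest=$61.50
After 3 (withdraw($300)): balance=$1811.50 total_interest=$61.50
After 4 (deposit($200)): balance=$2011.50 total_interest=$61.50
After 5 (month_end (apply 3% monthly interest)): balance=$2071.84 total_interest=$121.84
After 6 (withdraw($100)): balance=$1971.84 total_interest=$121.84
After 7 (year_end (apply 5% annual interest)): balance=$2070.43 total_interest=$220.43
After 8 (month_end (apply 3% monthly interest)): balance=$2132.54 total_interest=$282.54
After 9 (deposit($1000)): balance=$3132.54 total_interest=$282.54
After 10 (year_end (apply 5% annual interest)): balance=$3289.16 total_interest=$439.16
After 11 (withdraw($50)): balance=$3239.16 total_interest=$439.16

Answer: 439.16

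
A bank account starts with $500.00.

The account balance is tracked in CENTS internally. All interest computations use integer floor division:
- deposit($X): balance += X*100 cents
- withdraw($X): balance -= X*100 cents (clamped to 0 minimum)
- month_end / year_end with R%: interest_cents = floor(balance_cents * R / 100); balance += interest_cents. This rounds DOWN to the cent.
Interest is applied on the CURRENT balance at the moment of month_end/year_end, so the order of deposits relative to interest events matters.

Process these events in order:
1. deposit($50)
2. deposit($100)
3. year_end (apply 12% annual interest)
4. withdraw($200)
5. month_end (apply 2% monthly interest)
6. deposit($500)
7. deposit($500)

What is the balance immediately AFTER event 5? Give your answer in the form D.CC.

Answer: 538.56

Derivation:
After 1 (deposit($50)): balance=$550.00 total_interest=$0.00
After 2 (deposit($100)): balance=$650.00 total_interest=$0.00
After 3 (year_end (apply 12% annual interest)): balance=$728.00 total_interest=$78.00
After 4 (withdraw($200)): balance=$528.00 total_interest=$78.00
After 5 (month_end (apply 2% monthly interest)): balance=$538.56 total_interest=$88.56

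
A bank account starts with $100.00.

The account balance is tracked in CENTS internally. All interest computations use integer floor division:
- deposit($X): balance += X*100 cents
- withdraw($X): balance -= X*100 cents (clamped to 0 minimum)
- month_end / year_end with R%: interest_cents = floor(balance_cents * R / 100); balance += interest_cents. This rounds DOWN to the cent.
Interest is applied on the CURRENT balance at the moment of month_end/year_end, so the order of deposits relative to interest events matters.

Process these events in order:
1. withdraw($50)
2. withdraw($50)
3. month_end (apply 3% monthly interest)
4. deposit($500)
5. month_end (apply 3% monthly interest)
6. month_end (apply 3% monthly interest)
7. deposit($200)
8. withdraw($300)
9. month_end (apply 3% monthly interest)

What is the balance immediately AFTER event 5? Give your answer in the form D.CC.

Answer: 515.00

Derivation:
After 1 (withdraw($50)): balance=$50.00 total_interest=$0.00
After 2 (withdraw($50)): balance=$0.00 total_interest=$0.00
After 3 (month_end (apply 3% monthly interest)): balance=$0.00 total_interest=$0.00
After 4 (deposit($500)): balance=$500.00 total_interest=$0.00
After 5 (month_end (apply 3% monthly interest)): balance=$515.00 total_interest=$15.00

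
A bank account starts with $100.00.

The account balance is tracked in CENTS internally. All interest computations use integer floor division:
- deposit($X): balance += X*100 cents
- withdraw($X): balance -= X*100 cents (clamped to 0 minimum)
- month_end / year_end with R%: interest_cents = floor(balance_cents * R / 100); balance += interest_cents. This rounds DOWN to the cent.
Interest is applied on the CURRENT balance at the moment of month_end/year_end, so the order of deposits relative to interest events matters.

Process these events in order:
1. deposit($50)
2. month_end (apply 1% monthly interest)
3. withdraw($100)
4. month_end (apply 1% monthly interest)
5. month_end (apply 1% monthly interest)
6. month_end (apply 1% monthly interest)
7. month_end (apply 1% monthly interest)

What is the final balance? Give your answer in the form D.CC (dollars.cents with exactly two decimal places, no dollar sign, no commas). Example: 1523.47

After 1 (deposit($50)): balance=$150.00 total_interest=$0.00
After 2 (month_end (apply 1% monthly interest)): balance=$151.50 total_interest=$1.50
After 3 (withdraw($100)): balance=$51.50 total_interest=$1.50
After 4 (month_end (apply 1% monthly interest)): balance=$52.01 total_interest=$2.01
After 5 (month_end (apply 1% monthly interest)): balance=$52.53 total_interest=$2.53
After 6 (month_end (apply 1% monthly interest)): balance=$53.05 total_interest=$3.05
After 7 (month_end (apply 1% monthly interest)): balance=$53.58 total_interest=$3.58

Answer: 53.58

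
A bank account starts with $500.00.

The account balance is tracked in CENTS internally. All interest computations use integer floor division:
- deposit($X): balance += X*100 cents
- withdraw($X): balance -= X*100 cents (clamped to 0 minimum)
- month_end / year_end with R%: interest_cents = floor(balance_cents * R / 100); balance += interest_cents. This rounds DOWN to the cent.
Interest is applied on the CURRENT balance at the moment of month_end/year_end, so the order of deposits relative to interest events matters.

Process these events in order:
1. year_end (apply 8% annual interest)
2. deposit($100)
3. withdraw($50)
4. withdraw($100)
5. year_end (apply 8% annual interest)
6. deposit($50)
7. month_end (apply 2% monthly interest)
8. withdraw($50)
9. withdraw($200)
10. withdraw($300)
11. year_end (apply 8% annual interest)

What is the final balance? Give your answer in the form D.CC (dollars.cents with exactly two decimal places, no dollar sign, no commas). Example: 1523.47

Answer: 44.04

Derivation:
After 1 (year_end (apply 8% annual interest)): balance=$540.00 total_interest=$40.00
After 2 (deposit($100)): balance=$640.00 total_interest=$40.00
After 3 (withdraw($50)): balance=$590.00 total_interest=$40.00
After 4 (withdraw($100)): balance=$490.00 total_interest=$40.00
After 5 (year_end (apply 8% annual interest)): balance=$529.20 total_interest=$79.20
After 6 (deposit($50)): balance=$579.20 total_interest=$79.20
After 7 (month_end (apply 2% monthly interest)): balance=$590.78 total_interest=$90.78
After 8 (withdraw($50)): balance=$540.78 total_interest=$90.78
After 9 (withdraw($200)): balance=$340.78 total_interest=$90.78
After 10 (withdraw($300)): balance=$40.78 total_interest=$90.78
After 11 (year_end (apply 8% annual interest)): balance=$44.04 total_interest=$94.04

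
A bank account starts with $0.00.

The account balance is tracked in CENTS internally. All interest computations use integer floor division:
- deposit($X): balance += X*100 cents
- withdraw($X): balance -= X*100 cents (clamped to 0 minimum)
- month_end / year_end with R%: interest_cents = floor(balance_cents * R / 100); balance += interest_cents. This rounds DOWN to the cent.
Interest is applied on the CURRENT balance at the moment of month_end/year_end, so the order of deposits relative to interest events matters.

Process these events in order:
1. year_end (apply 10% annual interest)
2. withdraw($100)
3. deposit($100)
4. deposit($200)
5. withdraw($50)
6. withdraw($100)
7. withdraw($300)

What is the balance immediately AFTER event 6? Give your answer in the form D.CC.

After 1 (year_end (apply 10% annual interest)): balance=$0.00 total_interest=$0.00
After 2 (withdraw($100)): balance=$0.00 total_interest=$0.00
After 3 (deposit($100)): balance=$100.00 total_interest=$0.00
After 4 (deposit($200)): balance=$300.00 total_interest=$0.00
After 5 (withdraw($50)): balance=$250.00 total_interest=$0.00
After 6 (withdraw($100)): balance=$150.00 total_interest=$0.00

Answer: 150.00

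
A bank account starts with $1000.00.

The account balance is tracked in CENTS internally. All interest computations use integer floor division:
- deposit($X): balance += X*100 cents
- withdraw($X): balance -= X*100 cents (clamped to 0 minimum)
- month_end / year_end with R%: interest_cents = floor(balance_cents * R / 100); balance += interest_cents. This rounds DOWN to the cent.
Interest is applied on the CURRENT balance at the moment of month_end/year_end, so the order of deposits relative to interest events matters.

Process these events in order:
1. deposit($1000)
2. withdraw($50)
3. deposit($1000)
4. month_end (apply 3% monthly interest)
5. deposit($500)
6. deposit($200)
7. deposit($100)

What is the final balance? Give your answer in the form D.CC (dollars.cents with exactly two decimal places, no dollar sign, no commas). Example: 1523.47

Answer: 3838.50

Derivation:
After 1 (deposit($1000)): balance=$2000.00 total_interest=$0.00
After 2 (withdraw($50)): balance=$1950.00 total_interest=$0.00
After 3 (deposit($1000)): balance=$2950.00 total_interest=$0.00
After 4 (month_end (apply 3% monthly interest)): balance=$3038.50 total_interest=$88.50
After 5 (deposit($500)): balance=$3538.50 total_interest=$88.50
After 6 (deposit($200)): balance=$3738.50 total_interest=$88.50
After 7 (deposit($100)): balance=$3838.50 total_interest=$88.50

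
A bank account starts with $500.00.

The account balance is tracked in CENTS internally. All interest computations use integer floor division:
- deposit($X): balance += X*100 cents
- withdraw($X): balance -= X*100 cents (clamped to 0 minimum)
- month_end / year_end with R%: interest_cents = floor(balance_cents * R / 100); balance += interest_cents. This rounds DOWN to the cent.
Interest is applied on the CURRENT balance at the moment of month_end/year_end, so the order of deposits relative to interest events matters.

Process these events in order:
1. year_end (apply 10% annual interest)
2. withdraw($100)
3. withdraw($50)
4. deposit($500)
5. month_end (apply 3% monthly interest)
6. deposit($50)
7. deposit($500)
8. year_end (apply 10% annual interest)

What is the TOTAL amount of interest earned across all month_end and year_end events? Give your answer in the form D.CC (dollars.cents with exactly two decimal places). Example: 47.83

Answer: 224.70

Derivation:
After 1 (year_end (apply 10% annual interest)): balance=$550.00 total_interest=$50.00
After 2 (withdraw($100)): balance=$450.00 total_interest=$50.00
After 3 (withdraw($50)): balance=$400.00 total_interest=$50.00
After 4 (deposit($500)): balance=$900.00 total_interest=$50.00
After 5 (month_end (apply 3% monthly interest)): balance=$927.00 total_interest=$77.00
After 6 (deposit($50)): balance=$977.00 total_interest=$77.00
After 7 (deposit($500)): balance=$1477.00 total_interest=$77.00
After 8 (year_end (apply 10% annual interest)): balance=$1624.70 total_interest=$224.70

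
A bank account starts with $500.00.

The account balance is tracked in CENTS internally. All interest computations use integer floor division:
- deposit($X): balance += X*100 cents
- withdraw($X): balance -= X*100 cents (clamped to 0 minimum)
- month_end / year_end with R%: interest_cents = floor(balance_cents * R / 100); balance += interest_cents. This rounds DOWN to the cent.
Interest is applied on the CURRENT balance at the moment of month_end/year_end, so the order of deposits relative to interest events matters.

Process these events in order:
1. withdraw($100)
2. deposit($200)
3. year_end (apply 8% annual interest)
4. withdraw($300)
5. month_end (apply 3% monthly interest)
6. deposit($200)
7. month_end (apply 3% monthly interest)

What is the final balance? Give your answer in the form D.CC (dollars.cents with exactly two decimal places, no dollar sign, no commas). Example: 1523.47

After 1 (withdraw($100)): balance=$400.00 total_interest=$0.00
After 2 (deposit($200)): balance=$600.00 total_interest=$0.00
After 3 (year_end (apply 8% annual interest)): balance=$648.00 total_interest=$48.00
After 4 (withdraw($300)): balance=$348.00 total_interest=$48.00
After 5 (month_end (apply 3% monthly interest)): balance=$358.44 total_interest=$58.44
After 6 (deposit($200)): balance=$558.44 total_interest=$58.44
After 7 (month_end (apply 3% monthly interest)): balance=$575.19 total_interest=$75.19

Answer: 575.19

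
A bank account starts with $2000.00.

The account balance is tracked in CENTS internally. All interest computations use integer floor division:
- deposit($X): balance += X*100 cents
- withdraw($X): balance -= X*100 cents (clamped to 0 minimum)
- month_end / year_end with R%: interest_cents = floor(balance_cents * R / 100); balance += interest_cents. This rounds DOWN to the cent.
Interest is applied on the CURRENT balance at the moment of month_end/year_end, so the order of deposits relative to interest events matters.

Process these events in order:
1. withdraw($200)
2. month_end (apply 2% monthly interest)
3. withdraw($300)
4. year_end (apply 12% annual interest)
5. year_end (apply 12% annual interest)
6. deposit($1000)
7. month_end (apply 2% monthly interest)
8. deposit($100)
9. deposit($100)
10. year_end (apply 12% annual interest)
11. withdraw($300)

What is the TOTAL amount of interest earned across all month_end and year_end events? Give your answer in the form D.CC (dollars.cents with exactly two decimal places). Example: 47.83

Answer: 867.51

Derivation:
After 1 (withdraw($200)): balance=$1800.00 total_interest=$0.00
After 2 (month_end (apply 2% monthly interest)): balance=$1836.00 total_interest=$36.00
After 3 (withdraw($300)): balance=$1536.00 total_interest=$36.00
After 4 (year_end (apply 12% annual interest)): balance=$1720.32 total_interest=$220.32
After 5 (year_end (apply 12% annual interest)): balance=$1926.75 total_interest=$426.75
After 6 (deposit($1000)): balance=$2926.75 total_interest=$426.75
After 7 (month_end (apply 2% monthly interest)): balance=$2985.28 total_interest=$485.28
After 8 (deposit($100)): balance=$3085.28 total_interest=$485.28
After 9 (deposit($100)): balance=$3185.28 total_interest=$485.28
After 10 (year_end (apply 12% annual interest)): balance=$3567.51 total_interest=$867.51
After 11 (withdraw($300)): balance=$3267.51 total_interest=$867.51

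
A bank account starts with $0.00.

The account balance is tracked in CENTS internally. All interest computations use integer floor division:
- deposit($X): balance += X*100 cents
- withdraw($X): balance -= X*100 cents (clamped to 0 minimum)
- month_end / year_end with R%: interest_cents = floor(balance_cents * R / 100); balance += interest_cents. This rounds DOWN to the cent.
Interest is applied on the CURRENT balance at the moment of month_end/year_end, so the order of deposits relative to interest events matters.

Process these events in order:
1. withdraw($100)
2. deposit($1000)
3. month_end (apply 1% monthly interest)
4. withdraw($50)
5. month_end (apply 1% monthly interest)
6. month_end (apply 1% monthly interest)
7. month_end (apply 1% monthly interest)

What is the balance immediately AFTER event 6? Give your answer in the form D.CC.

After 1 (withdraw($100)): balance=$0.00 total_interest=$0.00
After 2 (deposit($1000)): balance=$1000.00 total_interest=$0.00
After 3 (month_end (apply 1% monthly interest)): balance=$1010.00 total_interest=$10.00
After 4 (withdraw($50)): balance=$960.00 total_interest=$10.00
After 5 (month_end (apply 1% monthly interest)): balance=$969.60 total_interest=$19.60
After 6 (month_end (apply 1% monthly interest)): balance=$979.29 total_interest=$29.29

Answer: 979.29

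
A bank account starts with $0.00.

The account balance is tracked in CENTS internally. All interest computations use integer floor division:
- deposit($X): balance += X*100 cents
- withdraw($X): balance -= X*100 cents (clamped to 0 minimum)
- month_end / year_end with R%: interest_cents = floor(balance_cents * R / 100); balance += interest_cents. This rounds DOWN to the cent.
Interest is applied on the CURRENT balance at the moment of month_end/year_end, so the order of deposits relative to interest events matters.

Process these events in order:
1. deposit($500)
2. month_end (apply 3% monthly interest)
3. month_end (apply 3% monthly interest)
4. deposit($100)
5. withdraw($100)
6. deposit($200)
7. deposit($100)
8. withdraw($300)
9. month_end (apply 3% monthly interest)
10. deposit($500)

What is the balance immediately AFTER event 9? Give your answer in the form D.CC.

After 1 (deposit($500)): balance=$500.00 total_interest=$0.00
After 2 (month_end (apply 3% monthly interest)): balance=$515.00 total_interest=$15.00
After 3 (month_end (apply 3% monthly interest)): balance=$530.45 total_interest=$30.45
After 4 (deposit($100)): balance=$630.45 total_interest=$30.45
After 5 (withdraw($100)): balance=$530.45 total_interest=$30.45
After 6 (deposit($200)): balance=$730.45 total_interest=$30.45
After 7 (deposit($100)): balance=$830.45 total_interest=$30.45
After 8 (withdraw($300)): balance=$530.45 total_interest=$30.45
After 9 (month_end (apply 3% monthly interest)): balance=$546.36 total_interest=$46.36

Answer: 546.36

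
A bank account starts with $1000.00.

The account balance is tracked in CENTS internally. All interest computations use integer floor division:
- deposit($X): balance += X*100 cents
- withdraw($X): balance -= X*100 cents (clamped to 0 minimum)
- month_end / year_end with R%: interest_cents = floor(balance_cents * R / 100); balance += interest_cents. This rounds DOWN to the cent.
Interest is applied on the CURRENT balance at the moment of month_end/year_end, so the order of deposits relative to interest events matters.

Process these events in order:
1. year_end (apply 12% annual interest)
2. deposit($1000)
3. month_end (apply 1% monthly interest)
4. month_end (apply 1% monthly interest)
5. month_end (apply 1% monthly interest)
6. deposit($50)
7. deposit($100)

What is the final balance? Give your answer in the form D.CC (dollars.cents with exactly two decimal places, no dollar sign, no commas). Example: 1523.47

Answer: 2334.23

Derivation:
After 1 (year_end (apply 12% annual interest)): balance=$1120.00 total_interest=$120.00
After 2 (deposit($1000)): balance=$2120.00 total_interest=$120.00
After 3 (month_end (apply 1% monthly interest)): balance=$2141.20 total_interest=$141.20
After 4 (month_end (apply 1% monthly interest)): balance=$2162.61 total_interest=$162.61
After 5 (month_end (apply 1% monthly interest)): balance=$2184.23 total_interest=$184.23
After 6 (deposit($50)): balance=$2234.23 total_interest=$184.23
After 7 (deposit($100)): balance=$2334.23 total_interest=$184.23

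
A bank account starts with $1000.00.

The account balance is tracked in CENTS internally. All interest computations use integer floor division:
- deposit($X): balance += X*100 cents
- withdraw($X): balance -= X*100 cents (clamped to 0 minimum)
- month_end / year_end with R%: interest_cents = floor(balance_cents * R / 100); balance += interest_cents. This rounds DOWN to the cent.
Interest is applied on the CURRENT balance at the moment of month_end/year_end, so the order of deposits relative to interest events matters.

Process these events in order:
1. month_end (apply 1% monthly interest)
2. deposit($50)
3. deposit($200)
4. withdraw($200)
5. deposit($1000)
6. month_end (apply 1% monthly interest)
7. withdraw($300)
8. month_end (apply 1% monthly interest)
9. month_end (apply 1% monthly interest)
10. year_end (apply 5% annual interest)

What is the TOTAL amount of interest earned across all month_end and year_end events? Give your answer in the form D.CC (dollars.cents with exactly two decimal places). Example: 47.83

Answer: 157.19

Derivation:
After 1 (month_end (apply 1% monthly interest)): balance=$1010.00 total_interest=$10.00
After 2 (deposit($50)): balance=$1060.00 total_interest=$10.00
After 3 (deposit($200)): balance=$1260.00 total_interest=$10.00
After 4 (withdraw($200)): balance=$1060.00 total_interest=$10.00
After 5 (deposit($1000)): balance=$2060.00 total_interest=$10.00
After 6 (month_end (apply 1% monthly interest)): balance=$2080.60 total_interest=$30.60
After 7 (withdraw($300)): balance=$1780.60 total_interest=$30.60
After 8 (month_end (apply 1% monthly interest)): balance=$1798.40 total_interest=$48.40
After 9 (month_end (apply 1% monthly interest)): balance=$1816.38 total_interest=$66.38
After 10 (year_end (apply 5% annual interest)): balance=$1907.19 total_interest=$157.19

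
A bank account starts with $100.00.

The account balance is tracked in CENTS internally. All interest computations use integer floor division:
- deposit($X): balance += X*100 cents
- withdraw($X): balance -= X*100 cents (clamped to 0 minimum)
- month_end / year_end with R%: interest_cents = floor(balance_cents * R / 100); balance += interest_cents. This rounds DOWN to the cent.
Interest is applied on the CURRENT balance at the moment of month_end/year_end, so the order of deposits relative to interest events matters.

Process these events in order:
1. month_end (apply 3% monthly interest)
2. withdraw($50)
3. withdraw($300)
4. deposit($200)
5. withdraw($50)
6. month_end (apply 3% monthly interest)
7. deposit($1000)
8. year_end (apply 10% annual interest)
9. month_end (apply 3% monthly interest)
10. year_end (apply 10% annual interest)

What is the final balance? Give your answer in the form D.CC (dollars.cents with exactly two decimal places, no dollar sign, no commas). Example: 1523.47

After 1 (month_end (apply 3% monthly interest)): balance=$103.00 total_interest=$3.00
After 2 (withdraw($50)): balance=$53.00 total_interest=$3.00
After 3 (withdraw($300)): balance=$0.00 total_interest=$3.00
After 4 (deposit($200)): balance=$200.00 total_interest=$3.00
After 5 (withdraw($50)): balance=$150.00 total_interest=$3.00
After 6 (month_end (apply 3% monthly interest)): balance=$154.50 total_interest=$7.50
After 7 (deposit($1000)): balance=$1154.50 total_interest=$7.50
After 8 (year_end (apply 10% annual interest)): balance=$1269.95 total_interest=$122.95
After 9 (month_end (apply 3% monthly interest)): balance=$1308.04 total_interest=$161.04
After 10 (year_end (apply 10% annual interest)): balance=$1438.84 total_interest=$291.84

Answer: 1438.84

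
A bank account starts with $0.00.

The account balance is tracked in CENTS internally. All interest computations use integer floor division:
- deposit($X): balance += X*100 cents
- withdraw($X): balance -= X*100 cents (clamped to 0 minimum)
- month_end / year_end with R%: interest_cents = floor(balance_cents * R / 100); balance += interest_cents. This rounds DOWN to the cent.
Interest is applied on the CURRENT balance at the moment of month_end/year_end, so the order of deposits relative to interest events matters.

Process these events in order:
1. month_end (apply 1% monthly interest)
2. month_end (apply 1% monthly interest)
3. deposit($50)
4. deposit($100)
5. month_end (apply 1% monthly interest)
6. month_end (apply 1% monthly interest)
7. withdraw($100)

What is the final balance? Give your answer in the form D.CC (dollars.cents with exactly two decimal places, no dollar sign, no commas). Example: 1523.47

After 1 (month_end (apply 1% monthly interest)): balance=$0.00 total_interest=$0.00
After 2 (month_end (apply 1% monthly interest)): balance=$0.00 total_interest=$0.00
After 3 (deposit($50)): balance=$50.00 total_interest=$0.00
After 4 (deposit($100)): balance=$150.00 total_interest=$0.00
After 5 (month_end (apply 1% monthly interest)): balance=$151.50 total_interest=$1.50
After 6 (month_end (apply 1% monthly interest)): balance=$153.01 total_interest=$3.01
After 7 (withdraw($100)): balance=$53.01 total_interest=$3.01

Answer: 53.01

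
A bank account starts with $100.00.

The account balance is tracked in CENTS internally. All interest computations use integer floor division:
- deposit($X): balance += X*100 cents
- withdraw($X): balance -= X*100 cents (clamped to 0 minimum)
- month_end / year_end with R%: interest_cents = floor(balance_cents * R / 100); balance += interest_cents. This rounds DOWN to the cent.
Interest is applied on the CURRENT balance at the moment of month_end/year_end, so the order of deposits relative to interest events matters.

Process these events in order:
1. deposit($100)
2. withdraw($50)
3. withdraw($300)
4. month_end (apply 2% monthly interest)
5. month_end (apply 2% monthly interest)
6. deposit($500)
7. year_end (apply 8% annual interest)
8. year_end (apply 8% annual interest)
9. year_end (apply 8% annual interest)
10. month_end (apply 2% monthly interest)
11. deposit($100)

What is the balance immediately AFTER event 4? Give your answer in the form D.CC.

After 1 (deposit($100)): balance=$200.00 total_interest=$0.00
After 2 (withdraw($50)): balance=$150.00 total_interest=$0.00
After 3 (withdraw($300)): balance=$0.00 total_interest=$0.00
After 4 (month_end (apply 2% monthly interest)): balance=$0.00 total_interest=$0.00

Answer: 0.00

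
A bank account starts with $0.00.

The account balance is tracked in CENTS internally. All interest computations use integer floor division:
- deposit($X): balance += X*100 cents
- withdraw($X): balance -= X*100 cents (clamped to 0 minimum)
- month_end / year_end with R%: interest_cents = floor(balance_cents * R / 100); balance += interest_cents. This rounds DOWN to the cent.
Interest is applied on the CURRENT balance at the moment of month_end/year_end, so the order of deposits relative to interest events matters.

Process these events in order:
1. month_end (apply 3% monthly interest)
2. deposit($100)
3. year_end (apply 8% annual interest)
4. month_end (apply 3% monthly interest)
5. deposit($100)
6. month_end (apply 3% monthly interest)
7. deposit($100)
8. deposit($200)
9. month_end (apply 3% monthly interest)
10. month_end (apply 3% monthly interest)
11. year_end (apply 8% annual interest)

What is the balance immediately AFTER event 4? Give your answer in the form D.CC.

After 1 (month_end (apply 3% monthly interest)): balance=$0.00 total_interest=$0.00
After 2 (deposit($100)): balance=$100.00 total_interest=$0.00
After 3 (year_end (apply 8% annual interest)): balance=$108.00 total_interest=$8.00
After 4 (month_end (apply 3% monthly interest)): balance=$111.24 total_interest=$11.24

Answer: 111.24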